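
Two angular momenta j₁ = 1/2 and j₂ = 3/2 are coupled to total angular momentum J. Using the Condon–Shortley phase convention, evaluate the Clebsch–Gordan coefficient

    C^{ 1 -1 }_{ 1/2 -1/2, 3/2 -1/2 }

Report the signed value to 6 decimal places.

-0.500000  (= −√(1/4))

j₁+j₂−J=1  J+j₁−j₂=0  J−j₁+j₂=2  j₁+j₂+J+1=4
(j₁±m₁, j₂±m₂, J±M) = (0,1,1,2,0,2)
P² = 1
sum k=1..1:
  [1] −1/2 = -1/2
S = -1/2
C² = P²·S² = 1/4 ; C = -0.500000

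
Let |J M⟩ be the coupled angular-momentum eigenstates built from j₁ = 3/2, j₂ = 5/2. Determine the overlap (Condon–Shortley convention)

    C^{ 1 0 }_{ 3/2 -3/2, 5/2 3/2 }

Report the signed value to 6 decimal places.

-0.447214  (= −√(1/5))

j₁+j₂−J=3  J+j₁−j₂=0  J−j₁+j₂=2  j₁+j₂+J+1=6
(j₁±m₁, j₂±m₂, J±M) = (0,3,4,1,1,1)
P² = 36/5
sum k=3..3:
  [3] −1/6 = -1/6
S = -1/6
C² = P²·S² = 1/5 ; C = -0.447214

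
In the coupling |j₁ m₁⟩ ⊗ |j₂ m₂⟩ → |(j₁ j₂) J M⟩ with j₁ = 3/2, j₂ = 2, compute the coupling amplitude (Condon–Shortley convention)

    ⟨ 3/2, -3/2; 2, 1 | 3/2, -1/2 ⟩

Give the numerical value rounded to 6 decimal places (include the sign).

+√(2/5) = +0.632456

triangle: 2!×1!×2!/6! = 4/720
(j±m)!: 0!×3!×3!×1!×1!×2! = 72
prefactor² = (2J+1)×Δ×N² = 8/5
  k=2: +1/(2!×0!×1!×1!×0!×1!) = 1/2
Σ = 1/2  ⇒  CG² = 8/5×1/2² = 2/5
CG = +√(2/5) = +0.632456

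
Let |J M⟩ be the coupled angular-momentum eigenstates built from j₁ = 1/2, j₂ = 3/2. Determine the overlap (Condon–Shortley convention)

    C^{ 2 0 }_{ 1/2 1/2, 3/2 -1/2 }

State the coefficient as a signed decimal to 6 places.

+√(1/2) = +0.707107

j₁+j₂−J=0  J+j₁−j₂=1  J−j₁+j₂=3  j₁+j₂+J+1=5
(j₁±m₁, j₂±m₂, J±M) = (1,0,1,2,2,2)
P² = 2
sum k=0..0:
  [0] +1/2 = 1/2
S = 1/2
C² = P²·S² = 1/2 ; C = +0.707107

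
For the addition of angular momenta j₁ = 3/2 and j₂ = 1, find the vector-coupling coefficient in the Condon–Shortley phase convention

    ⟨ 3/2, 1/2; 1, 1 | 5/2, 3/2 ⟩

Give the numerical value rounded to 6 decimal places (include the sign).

+0.774597

√[6·0!3!2!/6! · 2!1!2!0!4!1!] = √(48/5)
  +(−1)^0/∏(0,0,1,2,2,0)! = 1/4  (running 1/4)
⟨..|..⟩ = √(48/5)·(1/4) = +0.774597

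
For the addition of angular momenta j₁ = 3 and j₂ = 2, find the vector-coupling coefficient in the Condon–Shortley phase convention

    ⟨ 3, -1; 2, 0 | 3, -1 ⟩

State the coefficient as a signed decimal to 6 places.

√[7·2!4!2!/9! · 2!4!2!2!2!4!] = √(256/15)
  +(−1)^0/∏(0,2,4,2,0,0)! = 1/96  (running 1/96)
  +(−1)^1/∏(1,1,3,1,1,1)! = -1/6  (running -5/32)
  +(−1)^2/∏(2,0,2,0,2,2)! = 1/16  (running -3/32)
⟨..|..⟩ = √(256/15)·(-3/32) = -0.387298

−√(3/20) ≈ -0.387298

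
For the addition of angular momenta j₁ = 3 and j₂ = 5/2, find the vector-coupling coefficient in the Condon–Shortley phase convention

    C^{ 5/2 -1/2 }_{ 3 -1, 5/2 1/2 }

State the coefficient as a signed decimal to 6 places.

triangle: 3!·3!·2!/9! = 72/362880
(j±m)!: 2!·4!·3!·2!·2!·3! = 6912
prefactor² = (2J+1)·Δ·N² = 288/35
  k=1: −1/(1!·2!·3!·2!·0!·0!) = -1/24
  k=2: +1/(2!·1!·2!·1!·1!·1!) = 1/4
  k=3: −1/(3!·0!·1!·0!·2!·2!) = -1/24
Σ = 1/6  ⇒  CG² = 288/35·1/6² = 8/35
CG = +√(8/35) = +0.478091

+√(8/35) ≈ +0.478091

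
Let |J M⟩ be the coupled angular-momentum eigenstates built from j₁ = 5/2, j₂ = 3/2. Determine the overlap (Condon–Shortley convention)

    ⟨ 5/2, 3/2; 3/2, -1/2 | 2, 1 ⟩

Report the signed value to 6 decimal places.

triangle: 2!*3!*1!/7! = 12/5040
(j±m)!: 4!*1!*1!*2!*3!*1! = 288
prefactor² = (2J+1)*Δ*N² = 24/7
  k=0: +1/(0!*2!*1!*1!*2!*0!) = 1/4
  k=1: −1/(1!*1!*0!*0!*3!*1!) = -1/6
Σ = 1/12  ⇒  CG² = 24/7*1/12² = 1/42
CG = +√(1/42) = +0.154303

+0.154303  (= +√(1/42))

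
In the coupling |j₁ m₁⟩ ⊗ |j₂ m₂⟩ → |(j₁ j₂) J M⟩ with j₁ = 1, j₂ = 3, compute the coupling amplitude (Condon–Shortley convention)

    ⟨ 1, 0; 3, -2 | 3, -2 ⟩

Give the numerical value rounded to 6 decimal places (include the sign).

j₁+j₂−J=1  J+j₁−j₂=1  J−j₁+j₂=5  j₁+j₂+J+1=8
(j₁±m₁, j₂±m₂, J±M) = (1,1,1,5,1,5)
P² = 300
sum k=0..1:
  [0] +1/24 = 1/24
  [1] −1/120 = -1/120
S = 1/30
C² = P²·S² = 1/3 ; C = +0.577350

+0.577350  (= +√(1/3))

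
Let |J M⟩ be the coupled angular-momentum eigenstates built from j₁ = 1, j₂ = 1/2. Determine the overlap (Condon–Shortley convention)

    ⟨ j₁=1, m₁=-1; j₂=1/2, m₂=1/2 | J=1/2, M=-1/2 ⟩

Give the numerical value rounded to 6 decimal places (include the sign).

-0.816497  (= −√(2/3))

j₁+j₂−J=1  J+j₁−j₂=1  J−j₁+j₂=0  j₁+j₂+J+1=3
(j₁±m₁, j₂±m₂, J±M) = (0,2,1,0,0,1)
P² = 2/3
sum k=1..1:
  [1] −1/1 = -1
S = -1
C² = P²·S² = 2/3 ; C = -0.816497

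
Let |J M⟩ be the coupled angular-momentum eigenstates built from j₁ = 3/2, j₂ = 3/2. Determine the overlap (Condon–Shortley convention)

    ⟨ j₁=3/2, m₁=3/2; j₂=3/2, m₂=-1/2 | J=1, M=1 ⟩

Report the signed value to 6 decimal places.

+0.547723

√[3·2!1!1!/5! · 3!0!1!2!2!0!] = √(6/5)
  +(−1)^0/∏(0,2,0,1,1,0)! = 1/2  (running 1/2)
⟨..|..⟩ = √(6/5)·(1/2) = +0.547723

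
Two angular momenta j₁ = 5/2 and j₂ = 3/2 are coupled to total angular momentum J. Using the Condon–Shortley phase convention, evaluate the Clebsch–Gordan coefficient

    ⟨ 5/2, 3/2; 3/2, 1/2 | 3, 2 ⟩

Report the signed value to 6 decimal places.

triangle: 1!×4!×2!/8! = 48/40320
(j±m)!: 4!×1!×2!×1!×5!×1! = 5760
prefactor² = (2J+1)×Δ×N² = 48
  k=0: +1/(0!×1!×1!×2!×3!×0!) = 1/12
  k=1: −1/(1!×0!×0!×1!×4!×1!) = -1/24
Σ = 1/24  ⇒  CG² = 48×1/24² = 1/12
CG = +√(1/12) = +0.288675

+√(1/12) ≈ +0.288675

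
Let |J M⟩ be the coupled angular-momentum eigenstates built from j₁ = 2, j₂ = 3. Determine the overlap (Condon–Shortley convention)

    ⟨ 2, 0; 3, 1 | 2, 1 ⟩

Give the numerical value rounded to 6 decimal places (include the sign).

√[5·3!1!3!/8! · 2!2!4!2!3!1!] = √(36/7)
  +(−1)^1/∏(1,2,1,3,0,0)! = -1/12  (running -1/12)
  +(−1)^2/∏(2,1,0,2,1,1)! = 1/4  (running 1/6)
⟨..|..⟩ = √(36/7)·(1/6) = +0.377964

+√(1/7) = +0.377964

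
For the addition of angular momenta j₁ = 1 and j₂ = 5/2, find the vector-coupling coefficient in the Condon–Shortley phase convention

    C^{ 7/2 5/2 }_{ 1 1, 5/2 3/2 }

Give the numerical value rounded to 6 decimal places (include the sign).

triangle: 0!*2!*5!/8! = 240/40320
(j±m)!: 2!*0!*4!*1!*6!*1! = 34560
prefactor² = (2J+1)*Δ*N² = 11520/7
  k=0: +1/(0!*0!*0!*4!*2!*1!) = 1/48
Σ = 1/48  ⇒  CG² = 11520/7*1/48² = 5/7
CG = +√(5/7) = +0.845154

+0.845154  (= +√(5/7))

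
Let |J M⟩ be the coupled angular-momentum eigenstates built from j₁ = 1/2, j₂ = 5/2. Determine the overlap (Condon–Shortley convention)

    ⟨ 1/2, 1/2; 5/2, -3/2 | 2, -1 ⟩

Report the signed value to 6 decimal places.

+√(2/3) = +0.816497

triangle: 1!*0!*4!/6! = 24/720
(j±m)!: 1!*0!*1!*4!*1!*3! = 144
prefactor² = (2J+1)*Δ*N² = 24
  k=0: +1/(0!*1!*0!*1!*0!*3!) = 1/6
Σ = 1/6  ⇒  CG² = 24*1/6² = 2/3
CG = +√(2/3) = +0.816497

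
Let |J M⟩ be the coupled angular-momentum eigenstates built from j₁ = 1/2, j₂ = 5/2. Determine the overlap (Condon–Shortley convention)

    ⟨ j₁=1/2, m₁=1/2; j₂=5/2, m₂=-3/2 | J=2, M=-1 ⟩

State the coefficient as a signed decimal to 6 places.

+0.816497

√[5·1!0!4!/6! · 1!0!1!4!1!3!] = √(24)
  +(−1)^0/∏(0,1,0,1,0,3)! = 1/6  (running 1/6)
⟨..|..⟩ = √(24)·(1/6) = +0.816497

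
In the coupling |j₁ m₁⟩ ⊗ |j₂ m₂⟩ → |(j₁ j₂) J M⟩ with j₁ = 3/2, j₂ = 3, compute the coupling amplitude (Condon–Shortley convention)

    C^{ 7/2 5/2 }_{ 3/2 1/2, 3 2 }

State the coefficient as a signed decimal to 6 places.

−√(1/7) = -0.377964

j₁+j₂−J=1  J+j₁−j₂=2  J−j₁+j₂=5  j₁+j₂+J+1=9
(j₁±m₁, j₂±m₂, J±M) = (2,1,5,1,6,1)
P² = 6400/7
sum k=0..1:
  [0] +1/120 = 1/120
  [1] −1/48 = -1/48
S = -1/80
C² = P²·S² = 1/7 ; C = -0.377964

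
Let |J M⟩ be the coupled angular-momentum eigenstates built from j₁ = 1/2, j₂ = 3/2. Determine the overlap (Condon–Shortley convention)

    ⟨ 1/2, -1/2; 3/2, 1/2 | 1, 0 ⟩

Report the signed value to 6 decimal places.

−√(1/2) = -0.707107

triangle: 1!*0!*2!/4! = 2/24
(j±m)!: 0!*1!*2!*1!*1!*1! = 2
prefactor² = (2J+1)*Δ*N² = 1/2
  k=1: −1/(1!*0!*0!*1!*0!*1!) = -1
Σ = -1  ⇒  CG² = 1/2*(-1)² = 1/2
CG = −√(1/2) = -0.707107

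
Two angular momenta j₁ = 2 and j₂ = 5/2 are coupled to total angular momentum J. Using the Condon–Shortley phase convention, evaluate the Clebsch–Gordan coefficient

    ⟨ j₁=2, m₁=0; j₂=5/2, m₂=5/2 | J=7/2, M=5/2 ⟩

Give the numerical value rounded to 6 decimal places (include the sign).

triangle: 1!×3!×4!/9! = 144/362880
(j±m)!: 2!×2!×5!×0!×6!×1! = 345600
prefactor² = (2J+1)×Δ×N² = 7680/7
  k=1: −1/(1!×0!×1!×4!×2!×0!) = -1/48
Σ = -1/48  ⇒  CG² = 7680/7×(-1/48)² = 10/21
CG = −√(10/21) = -0.690066

−√(10/21) = -0.690066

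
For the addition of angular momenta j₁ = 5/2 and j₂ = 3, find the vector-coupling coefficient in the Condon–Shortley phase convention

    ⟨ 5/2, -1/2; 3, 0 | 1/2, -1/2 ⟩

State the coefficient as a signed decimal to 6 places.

triangle: 5!×0!×1!/7! = 120/5040
(j±m)!: 2!×3!×3!×3!×0!×1! = 432
prefactor² = (2J+1)×Δ×N² = 144/7
  k=3: −1/(3!×2!×0!×0!×0!×1!) = -1/12
Σ = -1/12  ⇒  CG² = 144/7×(-1/12)² = 1/7
CG = −√(1/7) = -0.377964

-0.377964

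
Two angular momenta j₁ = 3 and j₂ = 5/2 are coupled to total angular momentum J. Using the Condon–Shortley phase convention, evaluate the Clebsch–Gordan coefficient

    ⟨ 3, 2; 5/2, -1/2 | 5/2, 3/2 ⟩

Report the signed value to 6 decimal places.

−√(1/14) = -0.267261

√[6·3!3!2!/9! · 5!1!2!3!4!1!] = √(288/7)
  +(−1)^0/∏(0,3,1,2,2,0)! = 1/24  (running 1/24)
  +(−1)^1/∏(1,2,0,1,3,1)! = -1/12  (running -1/24)
⟨..|..⟩ = √(288/7)·(-1/24) = -0.267261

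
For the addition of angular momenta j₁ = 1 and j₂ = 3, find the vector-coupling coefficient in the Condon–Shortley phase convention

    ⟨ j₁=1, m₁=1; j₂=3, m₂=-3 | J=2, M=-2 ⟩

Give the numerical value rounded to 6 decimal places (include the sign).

+0.845154

triangle: 2!×0!×4!/7! = 48/5040
(j±m)!: 2!×0!×0!×6!×0!×4! = 34560
prefactor² = (2J+1)×Δ×N² = 11520/7
  k=0: +1/(0!×2!×0!×0!×0!×4!) = 1/48
Σ = 1/48  ⇒  CG² = 11520/7×1/48² = 5/7
CG = +√(5/7) = +0.845154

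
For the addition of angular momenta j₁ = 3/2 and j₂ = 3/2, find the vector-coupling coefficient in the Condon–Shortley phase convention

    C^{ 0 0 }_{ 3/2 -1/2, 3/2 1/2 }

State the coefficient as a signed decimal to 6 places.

triangle: 3!*0!*0!/4! = 6/24
(j±m)!: 1!*2!*2!*1!*0!*0! = 4
prefactor² = (2J+1)*Δ*N² = 1
  k=2: +1/(2!*1!*0!*0!*0!*0!) = 1/2
Σ = 1/2  ⇒  CG² = 1*1/2² = 1/4
CG = +√(1/4) = +0.500000

+√(1/4) = +0.500000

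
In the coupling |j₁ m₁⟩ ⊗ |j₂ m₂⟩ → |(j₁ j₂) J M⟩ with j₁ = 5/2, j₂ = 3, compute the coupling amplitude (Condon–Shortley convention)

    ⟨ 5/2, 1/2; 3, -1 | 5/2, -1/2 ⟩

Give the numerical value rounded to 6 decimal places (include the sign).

−√(8/35) ≈ -0.478091

triangle: 3!*2!*3!/9! = 72/362880
(j±m)!: 3!*2!*2!*4!*2!*3! = 6912
prefactor² = (2J+1)*Δ*N² = 288/35
  k=0: +1/(0!*3!*2!*2!*0!*1!) = 1/24
  k=1: −1/(1!*2!*1!*1!*1!*2!) = -1/4
  k=2: +1/(2!*1!*0!*0!*2!*3!) = 1/24
Σ = -1/6  ⇒  CG² = 288/35*(-1/6)² = 8/35
CG = −√(8/35) = -0.478091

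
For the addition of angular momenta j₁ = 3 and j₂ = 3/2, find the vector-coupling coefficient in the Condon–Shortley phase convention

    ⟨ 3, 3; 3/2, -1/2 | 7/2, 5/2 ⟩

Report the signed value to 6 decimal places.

+0.617213

j₁+j₂−J=1  J+j₁−j₂=5  J−j₁+j₂=2  j₁+j₂+J+1=9
(j₁±m₁, j₂±m₂, J±M) = (6,0,1,2,6,1)
P² = 38400/7
sum k=0..0:
  [0] +1/120 = 1/120
S = 1/120
C² = P²·S² = 8/21 ; C = +0.617213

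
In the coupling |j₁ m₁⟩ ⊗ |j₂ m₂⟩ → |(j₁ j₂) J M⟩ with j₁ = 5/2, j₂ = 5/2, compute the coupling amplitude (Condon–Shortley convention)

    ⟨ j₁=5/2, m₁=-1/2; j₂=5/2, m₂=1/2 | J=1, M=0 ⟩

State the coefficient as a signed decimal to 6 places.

j₁+j₂−J=4  J+j₁−j₂=1  J−j₁+j₂=1  j₁+j₂+J+1=7
(j₁±m₁, j₂±m₂, J±M) = (2,3,3,2,1,1)
P² = 72/35
sum k=2..3:
  [2] +1/4 = 1/4
  [3] −1/6 = -1/6
S = 1/12
C² = P²·S² = 1/70 ; C = +0.119523

+0.119523  (= +√(1/70))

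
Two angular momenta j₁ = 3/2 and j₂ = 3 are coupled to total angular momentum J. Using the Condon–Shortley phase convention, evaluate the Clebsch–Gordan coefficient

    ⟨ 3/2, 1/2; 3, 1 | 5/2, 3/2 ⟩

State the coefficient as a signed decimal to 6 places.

-0.591608

√[6·2!1!4!/8! · 2!1!4!2!4!1!] = √(576/35)
  +(−1)^0/∏(0,2,1,4,0,0)! = 1/48  (running 1/48)
  +(−1)^1/∏(1,1,0,3,1,1)! = -1/6  (running -7/48)
⟨..|..⟩ = √(576/35)·(-7/48) = -0.591608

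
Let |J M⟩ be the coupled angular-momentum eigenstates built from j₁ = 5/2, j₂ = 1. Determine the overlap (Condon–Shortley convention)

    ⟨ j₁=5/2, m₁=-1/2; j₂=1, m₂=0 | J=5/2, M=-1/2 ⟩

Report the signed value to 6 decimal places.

−√(1/35) = -0.169031

triangle: 1!×4!×1!/7! = 24/5040
(j±m)!: 2!×3!×1!×1!×2!×3! = 144
prefactor² = (2J+1)×Δ×N² = 144/35
  k=0: +1/(0!×1!×3!×1!×1!×0!) = 1/6
  k=1: −1/(1!×0!×2!×0!×2!×1!) = -1/4
Σ = -1/12  ⇒  CG² = 144/35×(-1/12)² = 1/35
CG = −√(1/35) = -0.169031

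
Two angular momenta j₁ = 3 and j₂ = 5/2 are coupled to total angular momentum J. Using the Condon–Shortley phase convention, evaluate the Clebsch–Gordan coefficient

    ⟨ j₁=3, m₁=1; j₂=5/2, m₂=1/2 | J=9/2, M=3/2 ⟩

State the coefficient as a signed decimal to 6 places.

+√(5/231) = +0.147122

triangle: 1!*5!*4!/11! = 2880/39916800
(j±m)!: 4!*2!*3!*2!*6!*3! = 2488320
prefactor² = (2J+1)*Δ*N² = 138240/77
  k=0: +1/(0!*1!*2!*3!*3!*1!) = 1/72
  k=1: −1/(1!*0!*1!*2!*4!*2!) = -1/96
Σ = 1/288  ⇒  CG² = 138240/77*1/288² = 5/231
CG = +√(5/231) = +0.147122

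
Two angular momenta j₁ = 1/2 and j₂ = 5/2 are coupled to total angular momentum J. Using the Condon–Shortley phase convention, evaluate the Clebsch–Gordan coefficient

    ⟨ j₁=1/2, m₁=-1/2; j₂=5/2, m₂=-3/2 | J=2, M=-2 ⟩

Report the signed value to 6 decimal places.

√[5·1!0!4!/6! · 0!1!1!4!0!4!] = √(96)
  +(−1)^1/∏(1,0,0,0,0,4)! = -1/24  (running -1/24)
⟨..|..⟩ = √(96)·(-1/24) = -0.408248

−√(1/6) = -0.408248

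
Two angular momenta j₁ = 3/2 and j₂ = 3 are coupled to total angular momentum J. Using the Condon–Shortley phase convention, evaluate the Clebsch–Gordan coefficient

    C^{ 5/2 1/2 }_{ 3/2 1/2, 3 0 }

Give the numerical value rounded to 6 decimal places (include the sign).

j₁+j₂−J=2  J+j₁−j₂=1  J−j₁+j₂=4  j₁+j₂+J+1=8
(j₁±m₁, j₂±m₂, J±M) = (2,1,3,3,3,2)
P² = 216/35
sum k=0..1:
  [0] +1/12 = 1/12
  [1] −1/4 = -1/4
S = -1/6
C² = P²·S² = 6/35 ; C = -0.414039

−√(6/35) = -0.414039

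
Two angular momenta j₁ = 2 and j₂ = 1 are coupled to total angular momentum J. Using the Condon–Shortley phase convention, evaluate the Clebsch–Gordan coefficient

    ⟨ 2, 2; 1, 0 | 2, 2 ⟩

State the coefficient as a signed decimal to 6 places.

+0.816497  (= +√(2/3))

triangle: 1!*3!*1!/6! = 6/720
(j±m)!: 4!*0!*1!*1!*4!*0! = 576
prefactor² = (2J+1)*Δ*N² = 24
  k=0: +1/(0!*1!*0!*1!*3!*0!) = 1/6
Σ = 1/6  ⇒  CG² = 24*1/6² = 2/3
CG = +√(2/3) = +0.816497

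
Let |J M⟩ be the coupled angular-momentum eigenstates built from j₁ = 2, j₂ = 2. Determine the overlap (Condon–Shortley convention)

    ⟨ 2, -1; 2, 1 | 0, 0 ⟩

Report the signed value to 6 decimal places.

-0.447214

j₁+j₂−J=4  J+j₁−j₂=0  J−j₁+j₂=0  j₁+j₂+J+1=5
(j₁±m₁, j₂±m₂, J±M) = (1,3,3,1,0,0)
P² = 36/5
sum k=3..3:
  [3] −1/6 = -1/6
S = -1/6
C² = P²·S² = 1/5 ; C = -0.447214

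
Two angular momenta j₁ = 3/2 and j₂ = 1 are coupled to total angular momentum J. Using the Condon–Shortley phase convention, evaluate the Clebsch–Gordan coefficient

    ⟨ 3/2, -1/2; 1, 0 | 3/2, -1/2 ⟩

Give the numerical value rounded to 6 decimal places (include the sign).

−√(1/15) = -0.258199

j₁+j₂−J=1  J+j₁−j₂=2  J−j₁+j₂=1  j₁+j₂+J+1=5
(j₁±m₁, j₂±m₂, J±M) = (1,2,1,1,1,2)
P² = 4/15
sum k=0..1:
  [0] +1/2 = 1/2
  [1] −1/1 = -1
S = -1/2
C² = P²·S² = 1/15 ; C = -0.258199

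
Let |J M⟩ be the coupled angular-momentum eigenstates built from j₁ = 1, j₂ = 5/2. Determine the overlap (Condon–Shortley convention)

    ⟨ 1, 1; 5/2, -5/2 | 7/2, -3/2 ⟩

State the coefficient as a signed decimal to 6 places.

+0.218218  (= +√(1/21))

j₁+j₂−J=0  J+j₁−j₂=2  J−j₁+j₂=5  j₁+j₂+J+1=8
(j₁±m₁, j₂±m₂, J±M) = (2,0,0,5,2,5)
P² = 19200/7
sum k=0..0:
  [0] +1/240 = 1/240
S = 1/240
C² = P²·S² = 1/21 ; C = +0.218218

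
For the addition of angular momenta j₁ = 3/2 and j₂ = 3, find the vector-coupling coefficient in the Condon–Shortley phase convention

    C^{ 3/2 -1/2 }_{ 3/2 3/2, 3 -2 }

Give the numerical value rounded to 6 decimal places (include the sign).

+√(2/7) = +0.534522

√[4·3!0!3!/7! · 3!0!1!5!1!2!] = √(288/7)
  +(−1)^0/∏(0,3,0,1,0,2)! = 1/12  (running 1/12)
⟨..|..⟩ = √(288/7)·(1/12) = +0.534522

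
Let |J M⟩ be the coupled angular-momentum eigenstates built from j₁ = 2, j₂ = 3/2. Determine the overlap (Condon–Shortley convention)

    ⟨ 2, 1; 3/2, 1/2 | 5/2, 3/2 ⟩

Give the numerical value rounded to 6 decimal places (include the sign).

+0.169031  (= +√(1/35))

√[6·1!3!2!/7! · 3!1!2!1!4!1!] = √(144/35)
  +(−1)^0/∏(0,1,1,2,2,0)! = 1/4  (running 1/4)
  +(−1)^1/∏(1,0,0,1,3,1)! = -1/6  (running 1/12)
⟨..|..⟩ = √(144/35)·(1/12) = +0.169031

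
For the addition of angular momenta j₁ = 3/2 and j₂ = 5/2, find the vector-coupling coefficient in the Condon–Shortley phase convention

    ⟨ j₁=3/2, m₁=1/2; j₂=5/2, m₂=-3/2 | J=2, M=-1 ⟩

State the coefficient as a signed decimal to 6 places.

+0.154303

√[5·2!1!3!/7! · 2!1!1!4!1!3!] = √(24/7)
  +(−1)^0/∏(0,2,1,1,0,2)! = 1/4  (running 1/4)
  +(−1)^1/∏(1,1,0,0,1,3)! = -1/6  (running 1/12)
⟨..|..⟩ = √(24/7)·(1/12) = +0.154303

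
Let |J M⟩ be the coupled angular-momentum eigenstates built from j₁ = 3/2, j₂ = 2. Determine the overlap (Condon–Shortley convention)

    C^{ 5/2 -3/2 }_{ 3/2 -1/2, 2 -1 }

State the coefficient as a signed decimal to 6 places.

+0.169031

√[6·1!2!3!/7! · 1!2!1!3!1!4!] = √(144/35)
  +(−1)^0/∏(0,1,2,1,0,2)! = 1/4  (running 1/4)
  +(−1)^1/∏(1,0,1,0,1,3)! = -1/6  (running 1/12)
⟨..|..⟩ = √(144/35)·(1/12) = +0.169031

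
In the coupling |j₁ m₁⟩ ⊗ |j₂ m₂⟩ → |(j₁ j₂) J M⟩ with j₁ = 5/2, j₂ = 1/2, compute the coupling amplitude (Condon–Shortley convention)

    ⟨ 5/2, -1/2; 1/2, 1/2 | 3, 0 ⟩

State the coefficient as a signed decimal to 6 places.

triangle: 0!·5!·1!/7! = 120/5040
(j±m)!: 2!·3!·1!·0!·3!·3! = 432
prefactor² = (2J+1)·Δ·N² = 72
  k=0: +1/(0!·0!·3!·1!·2!·0!) = 1/12
Σ = 1/12  ⇒  CG² = 72·1/12² = 1/2
CG = +√(1/2) = +0.707107

+√(1/2) ≈ +0.707107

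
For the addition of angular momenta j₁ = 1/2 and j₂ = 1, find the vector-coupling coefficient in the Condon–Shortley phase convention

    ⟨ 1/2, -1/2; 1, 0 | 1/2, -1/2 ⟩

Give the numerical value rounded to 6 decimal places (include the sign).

−√(1/3) ≈ -0.577350

triangle: 1!*0!*1!/3! = 1/6
(j±m)!: 0!*1!*1!*1!*0!*1! = 1
prefactor² = (2J+1)*Δ*N² = 1/3
  k=1: −1/(1!*0!*0!*0!*0!*1!) = -1
Σ = -1  ⇒  CG² = 1/3*(-1)² = 1/3
CG = −√(1/3) = -0.577350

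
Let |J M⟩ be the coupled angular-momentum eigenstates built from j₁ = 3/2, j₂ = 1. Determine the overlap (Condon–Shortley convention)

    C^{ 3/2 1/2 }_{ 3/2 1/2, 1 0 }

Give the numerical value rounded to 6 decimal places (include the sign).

j₁+j₂−J=1  J+j₁−j₂=2  J−j₁+j₂=1  j₁+j₂+J+1=5
(j₁±m₁, j₂±m₂, J±M) = (2,1,1,1,2,1)
P² = 4/15
sum k=0..1:
  [0] +1/1 = 1
  [1] −1/2 = -1/2
S = 1/2
C² = P²·S² = 1/15 ; C = +0.258199

+√(1/15) ≈ +0.258199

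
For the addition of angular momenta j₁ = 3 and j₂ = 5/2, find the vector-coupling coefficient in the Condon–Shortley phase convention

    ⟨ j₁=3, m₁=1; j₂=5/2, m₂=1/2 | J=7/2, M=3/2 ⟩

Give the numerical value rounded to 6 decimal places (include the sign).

−√(5/21) = -0.487950

j₁+j₂−J=2  J+j₁−j₂=4  J−j₁+j₂=3  j₁+j₂+J+1=10
(j₁±m₁, j₂±m₂, J±M) = (4,2,3,2,5,2)
P² = 3072/35
sum k=0..2:
  [0] +1/48 = 1/48
  [1] −1/12 = -1/12
  [2] +1/96 = 1/96
S = -5/96
C² = P²·S² = 5/21 ; C = -0.487950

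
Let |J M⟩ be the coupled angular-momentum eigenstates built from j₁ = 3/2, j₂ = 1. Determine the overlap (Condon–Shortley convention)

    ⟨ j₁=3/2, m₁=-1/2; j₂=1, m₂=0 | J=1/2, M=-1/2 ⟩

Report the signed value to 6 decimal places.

−√(1/3) ≈ -0.577350

j₁+j₂−J=2  J+j₁−j₂=1  J−j₁+j₂=0  j₁+j₂+J+1=4
(j₁±m₁, j₂±m₂, J±M) = (1,2,1,1,0,1)
P² = 1/3
sum k=1..1:
  [1] −1/1 = -1
S = -1
C² = P²·S² = 1/3 ; C = -0.577350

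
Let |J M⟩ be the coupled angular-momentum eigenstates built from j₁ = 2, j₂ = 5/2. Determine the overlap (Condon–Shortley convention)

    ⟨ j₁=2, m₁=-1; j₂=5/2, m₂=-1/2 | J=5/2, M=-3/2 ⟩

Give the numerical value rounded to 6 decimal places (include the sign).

−√(6/35) = -0.414039

√[6·2!2!3!/8! · 1!3!2!3!1!4!] = √(216/35)
  +(−1)^1/∏(1,1,2,1,0,2)! = -1/4  (running -1/4)
  +(−1)^2/∏(2,0,1,0,1,3)! = 1/12  (running -1/6)
⟨..|..⟩ = √(216/35)·(-1/6) = -0.414039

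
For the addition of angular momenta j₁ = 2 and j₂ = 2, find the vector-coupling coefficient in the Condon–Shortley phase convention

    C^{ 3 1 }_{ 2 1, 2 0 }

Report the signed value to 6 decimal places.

+√(1/5) = +0.447214

j₁+j₂−J=1  J+j₁−j₂=3  J−j₁+j₂=3  j₁+j₂+J+1=8
(j₁±m₁, j₂±m₂, J±M) = (3,1,2,2,4,2)
P² = 36/5
sum k=0..1:
  [0] +1/4 = 1/4
  [1] −1/12 = -1/12
S = 1/6
C² = P²·S² = 1/5 ; C = +0.447214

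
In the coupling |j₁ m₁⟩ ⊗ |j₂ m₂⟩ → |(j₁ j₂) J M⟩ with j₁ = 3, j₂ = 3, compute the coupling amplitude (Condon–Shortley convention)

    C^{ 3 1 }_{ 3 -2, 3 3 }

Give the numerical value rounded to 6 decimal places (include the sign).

triangle: 3!×3!×3!/10! = 216/3628800
(j±m)!: 1!×5!×6!×0!×4!×2! = 4147200
prefactor² = (2J+1)×Δ×N² = 1728
  k=3: −1/(3!×0!×2!×3!×1!×0!) = -1/72
Σ = -1/72  ⇒  CG² = 1728×(-1/72)² = 1/3
CG = −√(1/3) = -0.577350

−√(1/3) = -0.577350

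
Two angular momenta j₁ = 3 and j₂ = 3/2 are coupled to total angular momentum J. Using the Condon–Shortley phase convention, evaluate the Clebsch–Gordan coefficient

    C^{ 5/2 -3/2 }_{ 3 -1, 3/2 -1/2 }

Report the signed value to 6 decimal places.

√[6·2!4!1!/8! · 2!4!1!2!1!4!] = √(576/35)
  +(−1)^0/∏(0,2,4,1,0,0)! = 1/48  (running 1/48)
  +(−1)^1/∏(1,1,3,0,1,1)! = -1/6  (running -7/48)
⟨..|..⟩ = √(576/35)·(-7/48) = -0.591608

-0.591608  (= −√(7/20))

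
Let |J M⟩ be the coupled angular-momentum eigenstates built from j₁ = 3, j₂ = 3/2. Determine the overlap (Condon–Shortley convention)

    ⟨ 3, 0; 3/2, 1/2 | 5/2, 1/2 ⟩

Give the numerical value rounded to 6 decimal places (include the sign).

−√(6/35) = -0.414039

√[6·2!4!1!/8! · 3!3!2!1!3!2!] = √(216/35)
  +(−1)^1/∏(1,1,2,1,2,0)! = -1/4  (running -1/4)
  +(−1)^2/∏(2,0,1,0,3,1)! = 1/12  (running -1/6)
⟨..|..⟩ = √(216/35)·(-1/6) = -0.414039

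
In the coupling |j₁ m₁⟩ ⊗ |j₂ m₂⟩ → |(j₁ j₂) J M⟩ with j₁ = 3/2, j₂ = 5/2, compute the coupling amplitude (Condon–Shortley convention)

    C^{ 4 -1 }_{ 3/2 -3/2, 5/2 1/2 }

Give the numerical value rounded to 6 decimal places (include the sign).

+0.422577  (= +√(5/28))

√[9·0!3!5!/9! · 0!3!3!2!3!5!] = √(6480/7)
  +(−1)^0/∏(0,0,3,3,0,2)! = 1/72  (running 1/72)
⟨..|..⟩ = √(6480/7)·(1/72) = +0.422577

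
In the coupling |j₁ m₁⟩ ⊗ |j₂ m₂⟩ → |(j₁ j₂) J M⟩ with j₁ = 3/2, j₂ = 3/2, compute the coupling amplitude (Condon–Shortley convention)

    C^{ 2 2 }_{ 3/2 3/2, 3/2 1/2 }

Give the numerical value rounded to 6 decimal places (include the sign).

+0.707107

triangle: 1!×2!×2!/6! = 4/720
(j±m)!: 3!×0!×2!×1!×4!×0! = 288
prefactor² = (2J+1)×Δ×N² = 8
  k=0: +1/(0!×1!×0!×2!×2!×0!) = 1/4
Σ = 1/4  ⇒  CG² = 8×1/4² = 1/2
CG = +√(1/2) = +0.707107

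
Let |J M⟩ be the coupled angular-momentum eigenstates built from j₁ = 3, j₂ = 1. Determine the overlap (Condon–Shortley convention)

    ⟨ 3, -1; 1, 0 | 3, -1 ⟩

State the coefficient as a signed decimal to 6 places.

√[7·1!5!1!/8! · 2!4!1!1!2!4!] = √(48)
  +(−1)^0/∏(0,1,4,1,1,0)! = 1/24  (running 1/24)
  +(−1)^1/∏(1,0,3,0,2,1)! = -1/12  (running -1/24)
⟨..|..⟩ = √(48)·(-1/24) = -0.288675

-0.288675  (= −√(1/12))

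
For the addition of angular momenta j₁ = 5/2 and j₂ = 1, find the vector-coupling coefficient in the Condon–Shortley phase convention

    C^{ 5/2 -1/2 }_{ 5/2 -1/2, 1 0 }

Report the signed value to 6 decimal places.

−√(1/35) ≈ -0.169031

j₁+j₂−J=1  J+j₁−j₂=4  J−j₁+j₂=1  j₁+j₂+J+1=7
(j₁±m₁, j₂±m₂, J±M) = (2,3,1,1,2,3)
P² = 144/35
sum k=0..1:
  [0] +1/6 = 1/6
  [1] −1/4 = -1/4
S = -1/12
C² = P²·S² = 1/35 ; C = -0.169031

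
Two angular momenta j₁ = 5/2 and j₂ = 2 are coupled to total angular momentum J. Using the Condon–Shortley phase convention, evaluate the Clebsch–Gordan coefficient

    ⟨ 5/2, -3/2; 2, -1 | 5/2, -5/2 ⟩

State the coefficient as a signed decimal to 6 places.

−√(3/7) = -0.654654

j₁+j₂−J=2  J+j₁−j₂=3  J−j₁+j₂=2  j₁+j₂+J+1=8
(j₁±m₁, j₂±m₂, J±M) = (1,4,1,3,0,5)
P² = 432/7
sum k=1..1:
  [1] −1/12 = -1/12
S = -1/12
C² = P²·S² = 3/7 ; C = -0.654654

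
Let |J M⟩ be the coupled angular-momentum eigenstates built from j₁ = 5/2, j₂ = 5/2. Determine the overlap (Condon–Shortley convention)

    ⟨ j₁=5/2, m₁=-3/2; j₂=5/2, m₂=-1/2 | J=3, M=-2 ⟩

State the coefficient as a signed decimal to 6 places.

triangle: 2!×3!×3!/9! = 72/362880
(j±m)!: 1!×4!×2!×3!×1!×5! = 34560
prefactor² = (2J+1)×Δ×N² = 48
  k=1: −1/(1!×1!×3!×1!×0!×2!) = -1/12
  k=2: +1/(2!×0!×2!×0!×1!×3!) = 1/24
Σ = -1/24  ⇒  CG² = 48×(-1/24)² = 1/12
CG = −√(1/12) = -0.288675

-0.288675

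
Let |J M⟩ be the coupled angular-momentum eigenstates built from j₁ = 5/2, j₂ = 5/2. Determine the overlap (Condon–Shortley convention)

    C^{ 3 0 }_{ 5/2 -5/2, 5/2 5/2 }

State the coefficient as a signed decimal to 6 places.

j₁+j₂−J=2  J+j₁−j₂=3  J−j₁+j₂=3  j₁+j₂+J+1=9
(j₁±m₁, j₂±m₂, J±M) = (0,5,5,0,3,3)
P² = 720
sum k=2..2:
  [2] +1/72 = 1/72
S = 1/72
C² = P²·S² = 5/36 ; C = +0.372678

+0.372678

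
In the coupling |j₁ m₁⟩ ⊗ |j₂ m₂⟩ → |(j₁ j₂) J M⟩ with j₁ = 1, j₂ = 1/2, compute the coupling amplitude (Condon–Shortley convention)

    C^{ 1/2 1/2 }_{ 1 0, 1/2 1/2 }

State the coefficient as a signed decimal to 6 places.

−√(1/3) ≈ -0.577350

triangle: 1!×1!×0!/3! = 1/6
(j±m)!: 1!×1!×1!×0!×1!×0! = 1
prefactor² = (2J+1)×Δ×N² = 1/3
  k=1: −1/(1!×0!×0!×0!×1!×0!) = -1
Σ = -1  ⇒  CG² = 1/3×(-1)² = 1/3
CG = −√(1/3) = -0.577350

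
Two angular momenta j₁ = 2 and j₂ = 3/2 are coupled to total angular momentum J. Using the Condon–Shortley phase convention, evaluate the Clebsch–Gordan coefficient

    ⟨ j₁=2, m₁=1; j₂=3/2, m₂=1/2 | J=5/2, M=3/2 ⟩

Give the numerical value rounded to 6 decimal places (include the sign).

j₁+j₂−J=1  J+j₁−j₂=3  J−j₁+j₂=2  j₁+j₂+J+1=7
(j₁±m₁, j₂±m₂, J±M) = (3,1,2,1,4,1)
P² = 144/35
sum k=0..1:
  [0] +1/4 = 1/4
  [1] −1/6 = -1/6
S = 1/12
C² = P²·S² = 1/35 ; C = +0.169031

+0.169031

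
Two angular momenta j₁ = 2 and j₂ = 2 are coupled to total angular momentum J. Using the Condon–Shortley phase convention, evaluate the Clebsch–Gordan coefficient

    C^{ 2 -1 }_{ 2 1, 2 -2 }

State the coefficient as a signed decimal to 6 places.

triangle: 2!×2!×2!/7! = 8/5040
(j±m)!: 3!×1!×0!×4!×1!×3! = 864
prefactor² = (2J+1)×Δ×N² = 48/7
  k=0: +1/(0!×2!×1!×0!×1!×2!) = 1/4
Σ = 1/4  ⇒  CG² = 48/7×1/4² = 3/7
CG = +√(3/7) = +0.654654

+√(3/7) = +0.654654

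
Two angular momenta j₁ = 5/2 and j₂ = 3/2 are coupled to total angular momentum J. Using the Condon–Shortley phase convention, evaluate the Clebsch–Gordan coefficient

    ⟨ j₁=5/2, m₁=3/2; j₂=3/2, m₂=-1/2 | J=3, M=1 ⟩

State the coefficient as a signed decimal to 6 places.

+0.639010

j₁+j₂−J=1  J+j₁−j₂=4  J−j₁+j₂=2  j₁+j₂+J+1=8
(j₁±m₁, j₂±m₂, J±M) = (4,1,1,2,4,2)
P² = 96/5
sum k=0..1:
  [0] +1/6 = 1/6
  [1] −1/48 = -1/48
S = 7/48
C² = P²·S² = 49/120 ; C = +0.639010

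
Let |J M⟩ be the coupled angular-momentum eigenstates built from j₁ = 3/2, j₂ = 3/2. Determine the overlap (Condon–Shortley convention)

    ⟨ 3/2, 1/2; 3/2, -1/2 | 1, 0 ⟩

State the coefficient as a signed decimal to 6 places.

−√(1/20) = -0.223607

√[3·2!1!1!/5! · 2!1!1!2!1!1!] = √(1/5)
  +(−1)^0/∏(0,2,1,1,0,0)! = 1/2  (running 1/2)
  +(−1)^1/∏(1,1,0,0,1,1)! = -1  (running -1/2)
⟨..|..⟩ = √(1/5)·(-1/2) = -0.223607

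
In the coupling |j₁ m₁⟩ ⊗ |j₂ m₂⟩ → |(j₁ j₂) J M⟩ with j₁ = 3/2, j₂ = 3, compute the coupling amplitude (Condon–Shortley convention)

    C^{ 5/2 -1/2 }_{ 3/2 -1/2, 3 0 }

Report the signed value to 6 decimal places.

√[6·2!1!4!/8! · 1!2!3!3!2!3!] = √(216/35)
  +(−1)^1/∏(1,1,1,2,0,2)! = -1/4  (running -1/4)
  +(−1)^2/∏(2,0,0,1,1,3)! = 1/12  (running -1/6)
⟨..|..⟩ = √(216/35)·(-1/6) = -0.414039

−√(6/35) ≈ -0.414039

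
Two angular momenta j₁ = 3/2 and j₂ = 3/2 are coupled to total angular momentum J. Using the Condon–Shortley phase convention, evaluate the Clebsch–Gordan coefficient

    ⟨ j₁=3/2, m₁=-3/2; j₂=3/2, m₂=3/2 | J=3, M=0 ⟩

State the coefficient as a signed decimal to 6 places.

+0.223607  (= +√(1/20))

j₁+j₂−J=0  J+j₁−j₂=3  J−j₁+j₂=3  j₁+j₂+J+1=7
(j₁±m₁, j₂±m₂, J±M) = (0,3,3,0,3,3)
P² = 324/5
sum k=0..0:
  [0] +1/36 = 1/36
S = 1/36
C² = P²·S² = 1/20 ; C = +0.223607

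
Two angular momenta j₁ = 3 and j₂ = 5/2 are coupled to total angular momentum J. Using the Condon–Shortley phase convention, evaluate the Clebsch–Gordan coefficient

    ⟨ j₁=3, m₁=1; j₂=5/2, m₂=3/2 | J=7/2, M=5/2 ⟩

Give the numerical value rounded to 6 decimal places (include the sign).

triangle: 2!×4!×3!/10! = 288/3628800
(j±m)!: 4!×2!×4!×1!×6!×1! = 829440
prefactor² = (2J+1)×Δ×N² = 18432/35
  k=1: −1/(1!×1!×1!×3!×3!×0!) = -1/36
  k=2: +1/(2!×0!×0!×2!×4!×1!) = 1/96
Σ = -5/288  ⇒  CG² = 18432/35×(-5/288)² = 10/63
CG = −√(10/63) = -0.398410

-0.398410  (= −√(10/63))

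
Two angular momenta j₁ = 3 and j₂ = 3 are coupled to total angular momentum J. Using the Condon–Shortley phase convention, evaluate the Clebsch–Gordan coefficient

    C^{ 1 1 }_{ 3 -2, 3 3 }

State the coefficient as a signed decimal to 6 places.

√[3·5!1!1!/8! · 1!5!6!0!2!0!] = √(10800/7)
  +(−1)^5/∏(5,0,0,1,1,0)! = -1/120  (running -1/120)
⟨..|..⟩ = √(10800/7)·(-1/120) = -0.327327

−√(3/28) ≈ -0.327327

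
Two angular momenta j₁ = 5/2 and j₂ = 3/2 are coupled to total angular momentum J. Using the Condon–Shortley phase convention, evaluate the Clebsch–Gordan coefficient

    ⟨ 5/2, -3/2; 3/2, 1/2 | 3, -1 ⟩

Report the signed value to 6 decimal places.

−√(49/120) ≈ -0.639010

j₁+j₂−J=1  J+j₁−j₂=4  J−j₁+j₂=2  j₁+j₂+J+1=8
(j₁±m₁, j₂±m₂, J±M) = (1,4,2,1,2,4)
P² = 96/5
sum k=0..1:
  [0] +1/48 = 1/48
  [1] −1/6 = -1/6
S = -7/48
C² = P²·S² = 49/120 ; C = -0.639010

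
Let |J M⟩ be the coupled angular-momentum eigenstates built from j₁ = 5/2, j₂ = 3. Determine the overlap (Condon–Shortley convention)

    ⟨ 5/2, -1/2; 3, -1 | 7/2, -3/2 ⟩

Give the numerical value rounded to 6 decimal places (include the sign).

triangle: 2!*3!*4!/10! = 288/3628800
(j±m)!: 2!*3!*2!*4!*2!*5! = 138240
prefactor² = (2J+1)*Δ*N² = 3072/35
  k=0: +1/(0!*2!*3!*2!*0!*2!) = 1/48
  k=1: −1/(1!*1!*2!*1!*1!*3!) = -1/12
  k=2: +1/(2!*0!*1!*0!*2!*4!) = 1/96
Σ = -5/96  ⇒  CG² = 3072/35*(-5/96)² = 5/21
CG = −√(5/21) = -0.487950

-0.487950  (= −√(5/21))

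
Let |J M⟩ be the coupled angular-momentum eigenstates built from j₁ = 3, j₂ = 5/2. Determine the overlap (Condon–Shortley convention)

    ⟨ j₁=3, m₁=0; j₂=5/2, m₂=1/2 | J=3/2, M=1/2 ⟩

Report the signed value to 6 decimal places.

+√(4/35) = +0.338062

j₁+j₂−J=4  J+j₁−j₂=2  J−j₁+j₂=1  j₁+j₂+J+1=8
(j₁±m₁, j₂±m₂, J±M) = (3,3,3,2,2,1)
P² = 144/35
sum k=2..3:
  [2] +1/4 = 1/4
  [3] −1/12 = -1/12
S = 1/6
C² = P²·S² = 4/35 ; C = +0.338062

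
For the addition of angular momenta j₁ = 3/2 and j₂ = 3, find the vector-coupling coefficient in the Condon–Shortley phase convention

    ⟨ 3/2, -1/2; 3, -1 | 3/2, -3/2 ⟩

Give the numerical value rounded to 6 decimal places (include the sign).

+√(4/35) = +0.338062

j₁+j₂−J=3  J+j₁−j₂=0  J−j₁+j₂=3  j₁+j₂+J+1=7
(j₁±m₁, j₂±m₂, J±M) = (1,2,2,4,0,3)
P² = 576/35
sum k=2..2:
  [2] +1/12 = 1/12
S = 1/12
C² = P²·S² = 4/35 ; C = +0.338062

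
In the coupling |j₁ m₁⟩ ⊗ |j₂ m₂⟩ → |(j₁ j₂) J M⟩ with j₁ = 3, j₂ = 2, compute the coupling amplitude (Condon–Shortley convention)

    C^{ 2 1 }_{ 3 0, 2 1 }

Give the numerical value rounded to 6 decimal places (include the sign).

+0.534522  (= +√(2/7))

triangle: 3!×3!×1!/8! = 36/40320
(j±m)!: 3!×3!×3!×1!×3!×1! = 1296
prefactor² = (2J+1)×Δ×N² = 81/14
  k=2: +1/(2!×1!×1!×1!×2!×0!) = 1/4
  k=3: −1/(3!×0!×0!×0!×3!×1!) = -1/36
Σ = 2/9  ⇒  CG² = 81/14×2/9² = 2/7
CG = +√(2/7) = +0.534522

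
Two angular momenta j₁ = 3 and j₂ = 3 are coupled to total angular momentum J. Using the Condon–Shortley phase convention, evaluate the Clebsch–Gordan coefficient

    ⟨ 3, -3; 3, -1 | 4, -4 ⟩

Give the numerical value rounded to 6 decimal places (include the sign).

+√(3/11) = +0.522233

triangle: 2!·4!·4!/11! = 1152/39916800
(j±m)!: 0!·6!·2!·4!·0!·8! = 1393459200
prefactor² = (2J+1)·Δ·N² = 3981312/11
  k=2: +1/(2!·0!·4!·0!·0!·4!) = 1/1152
Σ = 1/1152  ⇒  CG² = 3981312/11·1/1152² = 3/11
CG = +√(3/11) = +0.522233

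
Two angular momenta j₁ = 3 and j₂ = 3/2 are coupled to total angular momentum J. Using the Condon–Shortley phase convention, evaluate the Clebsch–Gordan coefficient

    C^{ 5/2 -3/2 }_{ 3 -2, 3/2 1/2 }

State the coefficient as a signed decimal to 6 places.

+√(1/14) ≈ +0.267261

j₁+j₂−J=2  J+j₁−j₂=4  J−j₁+j₂=1  j₁+j₂+J+1=8
(j₁±m₁, j₂±m₂, J±M) = (1,5,2,1,1,4)
P² = 288/7
sum k=1..2:
  [1] −1/24 = -1/24
  [2] +1/12 = 1/12
S = 1/24
C² = P²·S² = 1/14 ; C = +0.267261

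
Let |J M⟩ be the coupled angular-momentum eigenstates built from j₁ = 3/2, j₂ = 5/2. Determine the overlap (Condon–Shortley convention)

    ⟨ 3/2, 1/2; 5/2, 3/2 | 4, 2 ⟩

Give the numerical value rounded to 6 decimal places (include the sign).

+√(15/28) = +0.731925

√[9·0!3!5!/9! · 2!1!4!1!6!2!] = √(8640/7)
  +(−1)^0/∏(0,0,1,4,2,1)! = 1/48  (running 1/48)
⟨..|..⟩ = √(8640/7)·(1/48) = +0.731925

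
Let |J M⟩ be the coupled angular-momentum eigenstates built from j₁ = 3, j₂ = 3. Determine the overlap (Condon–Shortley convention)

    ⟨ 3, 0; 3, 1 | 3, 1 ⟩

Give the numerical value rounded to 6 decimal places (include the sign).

triangle: 3!×3!×3!/10! = 216/3628800
(j±m)!: 3!×3!×4!×2!×4!×2! = 82944
prefactor² = (2J+1)×Δ×N² = 864/25
  k=1: −1/(1!×2!×2!×3!×1!×0!) = -1/24
  k=2: +1/(2!×1!×1!×2!×2!×1!) = 1/8
  k=3: −1/(3!×0!×0!×1!×3!×2!) = -1/72
Σ = 5/72  ⇒  CG² = 864/25×5/72² = 1/6
CG = +√(1/6) = +0.408248

+√(1/6) = +0.408248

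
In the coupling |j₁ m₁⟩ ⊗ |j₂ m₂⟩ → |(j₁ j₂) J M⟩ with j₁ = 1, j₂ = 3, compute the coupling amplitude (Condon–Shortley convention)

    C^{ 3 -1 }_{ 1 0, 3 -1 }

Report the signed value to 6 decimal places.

+0.288675  (= +√(1/12))

triangle: 1!×1!×5!/8! = 120/40320
(j±m)!: 1!×1!×2!×4!×2!×4! = 2304
prefactor² = (2J+1)×Δ×N² = 48
  k=0: +1/(0!×1!×1!×2!×0!×3!) = 1/12
  k=1: −1/(1!×0!×0!×1!×1!×4!) = -1/24
Σ = 1/24  ⇒  CG² = 48×1/24² = 1/12
CG = +√(1/12) = +0.288675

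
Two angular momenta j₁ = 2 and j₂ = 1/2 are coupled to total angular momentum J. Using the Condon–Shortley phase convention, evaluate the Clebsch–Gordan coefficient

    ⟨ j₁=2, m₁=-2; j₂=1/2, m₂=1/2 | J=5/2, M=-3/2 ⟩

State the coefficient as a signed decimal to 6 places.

+√(1/5) ≈ +0.447214

√[6·0!4!1!/6! · 0!4!1!0!1!4!] = √(576/5)
  +(−1)^0/∏(0,0,4,1,0,0)! = 1/24  (running 1/24)
⟨..|..⟩ = √(576/5)·(1/24) = +0.447214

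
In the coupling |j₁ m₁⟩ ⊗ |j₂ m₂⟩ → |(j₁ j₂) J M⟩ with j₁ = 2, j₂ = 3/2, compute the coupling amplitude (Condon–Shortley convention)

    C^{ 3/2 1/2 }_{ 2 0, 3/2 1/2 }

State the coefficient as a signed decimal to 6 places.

triangle: 2!×2!×1!/6! = 4/720
(j±m)!: 2!×2!×2!×1!×2!×1! = 16
prefactor² = (2J+1)×Δ×N² = 16/45
  k=1: −1/(1!×1!×1!×1!×1!×0!) = -1
  k=2: +1/(2!×0!×0!×0!×2!×1!) = 1/4
Σ = -3/4  ⇒  CG² = 16/45×(-3/4)² = 1/5
CG = −√(1/5) = -0.447214

-0.447214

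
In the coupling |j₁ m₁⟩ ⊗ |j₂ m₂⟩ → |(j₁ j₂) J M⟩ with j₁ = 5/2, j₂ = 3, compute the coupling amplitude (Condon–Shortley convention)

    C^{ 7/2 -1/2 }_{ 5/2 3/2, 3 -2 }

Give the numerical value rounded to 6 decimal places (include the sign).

+0.563436  (= +√(20/63))

j₁+j₂−J=2  J+j₁−j₂=3  J−j₁+j₂=4  j₁+j₂+J+1=10
(j₁±m₁, j₂±m₂, J±M) = (4,1,1,5,3,4)
P² = 9216/35
sum k=0..1:
  [0] +1/24 = 1/24
  [1] −1/144 = -1/144
S = 5/144
C² = P²·S² = 20/63 ; C = +0.563436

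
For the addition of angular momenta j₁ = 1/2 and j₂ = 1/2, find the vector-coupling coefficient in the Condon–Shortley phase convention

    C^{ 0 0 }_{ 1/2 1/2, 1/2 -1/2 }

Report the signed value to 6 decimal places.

√[1·1!0!0!/2! · 1!0!0!1!0!0!] = √(1/2)
  +(−1)^0/∏(0,1,0,0,0,0)! = 1  (running 1)
⟨..|..⟩ = √(1/2)·(1) = +0.707107

+0.707107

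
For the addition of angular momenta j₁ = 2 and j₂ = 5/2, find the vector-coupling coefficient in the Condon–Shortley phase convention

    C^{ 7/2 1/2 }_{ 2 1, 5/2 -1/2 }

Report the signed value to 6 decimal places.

triangle: 1!*3!*4!/9! = 144/362880
(j±m)!: 3!*1!*2!*3!*4!*3! = 10368
prefactor² = (2J+1)*Δ*N² = 1152/35
  k=0: +1/(0!*1!*1!*2!*2!*2!) = 1/8
  k=1: −1/(1!*0!*0!*1!*3!*3!) = -1/36
Σ = 7/72  ⇒  CG² = 1152/35*7/72² = 14/45
CG = +√(14/45) = +0.557773

+√(14/45) = +0.557773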